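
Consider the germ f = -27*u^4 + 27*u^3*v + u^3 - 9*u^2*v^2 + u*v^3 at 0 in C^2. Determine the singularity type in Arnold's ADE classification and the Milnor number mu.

Type E_7, Milnor number mu = 7.

The Hessian of f at 0 has rank 0. Corank 2; j^3 = u^3 is a perfect cube, so E-series; the 4-jet and mu = 7 give E_7.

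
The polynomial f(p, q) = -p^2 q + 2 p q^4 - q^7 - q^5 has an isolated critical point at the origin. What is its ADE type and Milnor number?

Type D6, Milnor number mu = 6.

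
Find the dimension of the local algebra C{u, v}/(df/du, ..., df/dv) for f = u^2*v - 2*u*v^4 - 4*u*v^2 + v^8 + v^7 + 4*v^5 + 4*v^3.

9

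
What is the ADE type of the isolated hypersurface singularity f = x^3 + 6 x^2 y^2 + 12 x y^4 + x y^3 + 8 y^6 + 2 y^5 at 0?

E_7

The Hessian of f at 0 is [[0, 0], [0, 0]] with rank 0, so corank 2. A Groebner basis of the Jacobian ideal J(f) in C{x,y} is {-x^2/4 + y^4 - y^3/12, x^3, x^2*y + x^2/12 + y^3/36, x^2/2 + x*y^2 + y^3/6}; counting standard monomials gives mu = 7. Corank 2; j^3 = x^3 is a perfect cube, so E-series; the 4-jet and mu = 7 give E_7.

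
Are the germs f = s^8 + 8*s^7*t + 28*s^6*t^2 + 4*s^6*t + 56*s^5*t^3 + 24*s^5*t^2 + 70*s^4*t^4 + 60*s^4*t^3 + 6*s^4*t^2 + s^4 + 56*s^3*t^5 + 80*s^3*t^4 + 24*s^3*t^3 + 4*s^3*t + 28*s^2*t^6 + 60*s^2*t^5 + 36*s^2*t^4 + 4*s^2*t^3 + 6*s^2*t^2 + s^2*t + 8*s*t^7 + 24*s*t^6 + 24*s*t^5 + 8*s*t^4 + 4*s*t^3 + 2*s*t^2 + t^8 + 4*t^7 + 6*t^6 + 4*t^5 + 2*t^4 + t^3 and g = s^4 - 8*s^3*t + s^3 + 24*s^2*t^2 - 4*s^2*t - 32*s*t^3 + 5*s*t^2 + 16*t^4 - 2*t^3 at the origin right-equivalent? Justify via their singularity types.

Yes.

The Hessian of f at 0 has rank 0. Corank 2; j^3 = t*(s + t)^2 has shape L^2 M (L != M), so D-series; mu = 5 gives D_5. The Hessian of g at 0 has rank 0. Corank 2; j^3 = (s - 2*t)*(s - t)^2 has shape L^2 M (L != M), so D-series; mu = 5 gives D_5. Both have type D_5, hence right-equivalent.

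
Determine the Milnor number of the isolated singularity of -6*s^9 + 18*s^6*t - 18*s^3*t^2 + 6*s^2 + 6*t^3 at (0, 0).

The Hessian of f at 0 has rank 1. Corank 1: A-series; mu = 2 gives A_2.

2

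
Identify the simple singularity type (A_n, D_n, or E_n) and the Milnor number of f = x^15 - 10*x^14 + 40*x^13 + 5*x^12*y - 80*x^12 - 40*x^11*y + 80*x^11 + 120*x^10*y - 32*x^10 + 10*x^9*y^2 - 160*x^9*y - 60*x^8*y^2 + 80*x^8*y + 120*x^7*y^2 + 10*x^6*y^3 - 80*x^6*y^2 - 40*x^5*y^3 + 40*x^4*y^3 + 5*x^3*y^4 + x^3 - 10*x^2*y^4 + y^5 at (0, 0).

Type E_8, Milnor number mu = 8.

The Hessian of f at 0 is [[0, 0], [0, 0]] with rank 0, so corank 2. A Groebner basis of the Jacobian ideal J(f) in C{x,y} is {y^4, x^2}; counting standard monomials gives mu = 8. Corank 2; j^3 = x^3 is a perfect cube, so E-series; the 5-jet and mu = 8 give E_8.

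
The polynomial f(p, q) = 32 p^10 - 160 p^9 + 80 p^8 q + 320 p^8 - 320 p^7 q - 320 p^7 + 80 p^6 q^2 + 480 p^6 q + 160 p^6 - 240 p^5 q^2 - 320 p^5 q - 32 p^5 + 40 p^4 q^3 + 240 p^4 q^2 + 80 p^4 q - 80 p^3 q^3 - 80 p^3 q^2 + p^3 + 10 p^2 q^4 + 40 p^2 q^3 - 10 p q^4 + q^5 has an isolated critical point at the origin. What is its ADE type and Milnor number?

Type E_8, Milnor number mu = 8.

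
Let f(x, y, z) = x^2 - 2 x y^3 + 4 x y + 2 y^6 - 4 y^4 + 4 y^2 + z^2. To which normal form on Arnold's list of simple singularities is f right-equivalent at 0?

The Hessian of f at 0 has rank 2. Corank 1: A-series; mu = 5 gives A_5.

A_{5}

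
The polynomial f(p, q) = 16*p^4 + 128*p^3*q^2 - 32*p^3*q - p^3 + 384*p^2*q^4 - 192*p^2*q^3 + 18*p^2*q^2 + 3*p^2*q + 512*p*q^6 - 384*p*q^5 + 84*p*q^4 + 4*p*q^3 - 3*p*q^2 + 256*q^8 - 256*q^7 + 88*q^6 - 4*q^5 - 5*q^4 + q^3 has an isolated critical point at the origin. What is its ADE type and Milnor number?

Type E_6, Milnor number mu = 6.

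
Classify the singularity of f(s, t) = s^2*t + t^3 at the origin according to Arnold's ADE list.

The Hessian of f at 0 has rank 0. Corank 2; j^3 = t*(s^2 + t^2) splits into three distinct lines over C (the quadratic factor has nonzero discriminant), so D_4.

D_{4}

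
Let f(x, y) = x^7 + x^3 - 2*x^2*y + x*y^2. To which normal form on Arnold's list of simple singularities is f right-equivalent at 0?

D_{8}

The Hessian of f at 0 has rank 0. Corank 2; j^3 = x*(x - y)^2 has shape L^2 M (L != M), so D-series; mu = 8 gives D_8.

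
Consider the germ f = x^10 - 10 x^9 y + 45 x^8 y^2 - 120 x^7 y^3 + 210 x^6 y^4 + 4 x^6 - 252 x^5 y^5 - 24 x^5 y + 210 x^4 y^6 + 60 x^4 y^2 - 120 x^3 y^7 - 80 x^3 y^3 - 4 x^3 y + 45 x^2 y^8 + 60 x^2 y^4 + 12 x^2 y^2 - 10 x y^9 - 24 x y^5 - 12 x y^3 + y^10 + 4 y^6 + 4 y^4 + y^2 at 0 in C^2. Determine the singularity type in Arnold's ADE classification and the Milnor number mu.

Type A_9, Milnor number mu = 9.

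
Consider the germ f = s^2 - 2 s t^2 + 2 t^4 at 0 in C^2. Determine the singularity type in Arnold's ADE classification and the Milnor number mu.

Type A_3, Milnor number mu = 3.

The Hessian of f at 0 has rank 1. Corank 1: A-series; mu = 3 gives A_3.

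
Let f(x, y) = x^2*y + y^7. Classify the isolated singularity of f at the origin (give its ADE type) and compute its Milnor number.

Type D8, Milnor number mu = 8.

The Hessian of f at 0 has rank 0. Corank 2; j^3 = x^2*y has shape L^2 M (L != M), so D-series; mu = 8 gives D_8.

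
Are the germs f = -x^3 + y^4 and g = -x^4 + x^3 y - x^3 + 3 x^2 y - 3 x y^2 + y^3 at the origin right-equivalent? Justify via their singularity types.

The Hessian of f at 0 is [[0, 0], [0, 0]] with rank 0, so corank 2. A Groebner basis of the Jacobian ideal J(f) in C{x,y} is {y^3, x^2}; counting standard monomials gives mu = 6. Corank 2; j^3 = -x^3 is a perfect cube, so E-series; the 4-jet and mu = 6 give E_6. The Hessian of g at 0 is [[0, 0], [0, 0]] with rank 0, so corank 2. A Groebner basis of the Jacobian ideal J(g) in C{x,y} is {3*x^2 - 6*x*y + y^4 + y^3 + 3*y^2, x^3 + 3*x^2 - 6*x*y + 3*y^2, x^2*y + 3*x^2 - 6*x*y + 3*y^2, 2*x^2 + x*y^2 - 4*x*y - y^3/3 + 2*y^2}; counting standard monomials gives mu = 7. Corank 2; j^3 = -(x - y)^3 is a perfect cube, so E-series; the 4-jet and mu = 7 give E_7. f is E_6 but g is E_7, hence not right-equivalent.

No.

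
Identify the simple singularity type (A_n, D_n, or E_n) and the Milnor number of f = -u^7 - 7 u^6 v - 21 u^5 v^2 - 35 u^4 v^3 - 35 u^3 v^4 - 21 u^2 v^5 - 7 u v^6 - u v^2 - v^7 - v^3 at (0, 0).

Type D_8, Milnor number mu = 8.

The Hessian of f at 0 has rank 0. Corank 2; j^3 = -v^2*(u + v) has shape L^2 M (L != M), so D-series; mu = 8 gives D_8.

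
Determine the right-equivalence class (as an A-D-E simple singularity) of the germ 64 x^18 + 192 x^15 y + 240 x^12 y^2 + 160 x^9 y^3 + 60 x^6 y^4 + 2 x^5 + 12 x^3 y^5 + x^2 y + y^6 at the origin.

D_7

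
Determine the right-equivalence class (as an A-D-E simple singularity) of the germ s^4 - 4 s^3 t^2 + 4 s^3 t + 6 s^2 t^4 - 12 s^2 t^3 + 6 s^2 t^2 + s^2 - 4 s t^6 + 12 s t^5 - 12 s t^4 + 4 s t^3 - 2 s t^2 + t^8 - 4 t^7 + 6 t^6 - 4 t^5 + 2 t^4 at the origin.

A3

The Hessian of f at 0 has rank 1. Corank 1: A-series; mu = 3 gives A_3.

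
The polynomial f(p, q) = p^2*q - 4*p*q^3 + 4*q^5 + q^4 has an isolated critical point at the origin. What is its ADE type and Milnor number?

Type D_5, Milnor number mu = 5.

The Hessian of f at 0 is [[0, 0], [0, 0]] with rank 0, so corank 2. A Groebner basis of the Jacobian ideal J(f) in C{p,q} is {p*q^2, -p*q/2 + q^3, p^2 + 2*p*q}; counting standard monomials gives mu = 5. Corank 2; j^3 = p^2*q has shape L^2 M (L != M), so D-series; mu = 5 gives D_5.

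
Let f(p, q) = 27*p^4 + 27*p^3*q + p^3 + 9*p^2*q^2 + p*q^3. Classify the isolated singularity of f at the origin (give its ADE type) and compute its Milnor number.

The Hessian of f at 0 has rank 0. Corank 2; j^3 = p^3 is a perfect cube, so E-series; the 4-jet and mu = 7 give E_7.

Type E_{7}, Milnor number mu = 7.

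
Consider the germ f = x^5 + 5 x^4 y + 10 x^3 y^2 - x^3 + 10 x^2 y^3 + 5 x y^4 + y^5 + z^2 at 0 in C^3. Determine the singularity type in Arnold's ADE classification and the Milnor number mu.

Type E_8, Milnor number mu = 8.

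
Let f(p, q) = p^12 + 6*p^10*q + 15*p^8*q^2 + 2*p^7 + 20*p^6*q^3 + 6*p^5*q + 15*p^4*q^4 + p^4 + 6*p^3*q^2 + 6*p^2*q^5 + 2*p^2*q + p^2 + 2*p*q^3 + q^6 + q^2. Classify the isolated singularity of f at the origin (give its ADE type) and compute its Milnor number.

Type A_{1}, Milnor number mu = 1.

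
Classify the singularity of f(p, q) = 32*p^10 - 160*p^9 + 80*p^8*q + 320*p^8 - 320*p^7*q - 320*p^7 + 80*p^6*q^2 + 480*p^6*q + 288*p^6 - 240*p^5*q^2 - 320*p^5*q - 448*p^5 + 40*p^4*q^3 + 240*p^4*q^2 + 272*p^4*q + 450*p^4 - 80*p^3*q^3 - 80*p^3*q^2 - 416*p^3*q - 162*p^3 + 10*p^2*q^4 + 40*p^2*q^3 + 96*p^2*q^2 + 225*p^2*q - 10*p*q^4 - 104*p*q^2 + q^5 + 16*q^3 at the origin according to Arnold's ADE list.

D_{6}

The Hessian of f at 0 has rank 0. Corank 2; j^3 = -(2*p - q)*(9*p - 4*q)^2 has shape L^2 M (L != M), so D-series; mu = 6 gives D_6.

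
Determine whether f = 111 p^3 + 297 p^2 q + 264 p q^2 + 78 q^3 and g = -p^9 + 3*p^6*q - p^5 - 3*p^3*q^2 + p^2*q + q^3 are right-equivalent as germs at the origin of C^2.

The Hessian of f at 0 has rank 0. Corank 2; j^3 = 3*(p + q)*(37*p^2 + 62*p*q + 26*q^2) splits into three distinct lines over C (the quadratic factor has nonzero discriminant), so D_4. The Hessian of g at 0 has rank 0. Corank 2; j^3 = q*(p^2 + q^2) splits into three distinct lines over C (the quadratic factor has nonzero discriminant), so D_4. Both have type D_4, hence right-equivalent.

Yes.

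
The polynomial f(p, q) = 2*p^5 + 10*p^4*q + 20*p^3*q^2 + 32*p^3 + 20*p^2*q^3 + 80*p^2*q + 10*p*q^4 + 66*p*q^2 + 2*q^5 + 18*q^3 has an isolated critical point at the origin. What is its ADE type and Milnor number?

Type D_6, Milnor number mu = 6.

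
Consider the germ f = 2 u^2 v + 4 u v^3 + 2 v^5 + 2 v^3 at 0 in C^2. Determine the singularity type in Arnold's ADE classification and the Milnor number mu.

Type D4, Milnor number mu = 4.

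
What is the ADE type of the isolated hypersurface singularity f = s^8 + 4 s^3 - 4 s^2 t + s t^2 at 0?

D_9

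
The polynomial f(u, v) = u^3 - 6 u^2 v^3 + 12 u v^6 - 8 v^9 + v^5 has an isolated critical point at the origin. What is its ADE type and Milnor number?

Type E8, Milnor number mu = 8.

The Hessian of f at 0 is [[0, 0], [0, 0]] with rank 0, so corank 2. A Groebner basis of the Jacobian ideal J(f) in C{u,v} is {-u^2/4 + u*v^3, v^4, u^3, u^2*v}; counting standard monomials gives mu = 8. Corank 2; j^3 = u^3 is a perfect cube, so E-series; the 5-jet and mu = 8 give E_8.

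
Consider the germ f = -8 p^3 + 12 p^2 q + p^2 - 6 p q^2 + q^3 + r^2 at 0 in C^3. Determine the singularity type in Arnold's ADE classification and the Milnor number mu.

Type A_{2}, Milnor number mu = 2.

The Hessian of f at 0 is [[2, 0, 0], [0, 0, 0], [0, 0, 2]] with rank 2, so corank 1. A Groebner basis of the Jacobian ideal J(f) in C{p,q,r} is {q^2, p, r}; counting standard monomials gives mu = 2. Corank 1: A-series; mu = 2 gives A_2.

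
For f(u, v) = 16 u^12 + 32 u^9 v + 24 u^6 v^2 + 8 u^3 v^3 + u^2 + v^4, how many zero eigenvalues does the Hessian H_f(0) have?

Hessian at 0 has rank 1.

1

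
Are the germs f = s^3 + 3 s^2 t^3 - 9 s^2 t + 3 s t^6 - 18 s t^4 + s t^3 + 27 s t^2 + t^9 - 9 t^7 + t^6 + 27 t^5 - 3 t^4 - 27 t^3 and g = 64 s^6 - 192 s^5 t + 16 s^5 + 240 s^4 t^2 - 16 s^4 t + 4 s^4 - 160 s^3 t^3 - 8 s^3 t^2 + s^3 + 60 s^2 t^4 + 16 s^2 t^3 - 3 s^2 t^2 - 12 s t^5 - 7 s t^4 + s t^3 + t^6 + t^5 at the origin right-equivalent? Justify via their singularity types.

The Hessian of f at 0 has rank 0. Corank 2; j^3 = (s - 3*t)^3 is a perfect cube, so E-series; the 4-jet and mu = 7 give E_7. The Hessian of g at 0 has rank 0. Corank 2; j^3 = s^3 is a perfect cube, so E-series; the 4-jet and mu = 7 give E_7. Both have type E_7, hence right-equivalent.

Yes.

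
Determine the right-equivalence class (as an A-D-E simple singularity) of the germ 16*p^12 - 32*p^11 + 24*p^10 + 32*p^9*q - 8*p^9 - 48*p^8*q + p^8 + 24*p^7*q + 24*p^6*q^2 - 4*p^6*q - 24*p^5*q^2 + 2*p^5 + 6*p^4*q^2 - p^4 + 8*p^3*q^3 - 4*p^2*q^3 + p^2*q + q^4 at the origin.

D_5

The Hessian of f at 0 has rank 0. Corank 2; j^3 = p^2*q has shape L^2 M (L != M), so D-series; mu = 5 gives D_5.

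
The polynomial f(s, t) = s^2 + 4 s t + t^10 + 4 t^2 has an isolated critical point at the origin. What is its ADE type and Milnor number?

Type A_{9}, Milnor number mu = 9.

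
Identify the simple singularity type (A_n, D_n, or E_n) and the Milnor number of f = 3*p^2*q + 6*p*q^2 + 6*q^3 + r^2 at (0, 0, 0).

The Hessian of f at 0 has rank 1. Corank 2; j^3 = 3*q*(p^2 + 2*p*q + 2*q^2) splits into three distinct lines over C (the quadratic factor has nonzero discriminant), so D_4.

Type D4, Milnor number mu = 4.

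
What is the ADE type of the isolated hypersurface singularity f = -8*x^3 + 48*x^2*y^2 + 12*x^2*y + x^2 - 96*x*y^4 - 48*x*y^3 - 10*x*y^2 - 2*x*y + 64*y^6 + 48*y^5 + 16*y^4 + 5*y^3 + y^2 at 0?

A_2

The Hessian of f at 0 has rank 1. Corank 1: A-series; mu = 2 gives A_2.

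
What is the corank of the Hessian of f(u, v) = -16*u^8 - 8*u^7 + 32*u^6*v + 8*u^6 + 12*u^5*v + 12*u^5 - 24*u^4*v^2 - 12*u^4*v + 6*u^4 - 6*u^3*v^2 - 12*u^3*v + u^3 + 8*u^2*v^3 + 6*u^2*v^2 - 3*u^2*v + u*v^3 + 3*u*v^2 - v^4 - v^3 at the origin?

2

Hessian at 0 has rank 0.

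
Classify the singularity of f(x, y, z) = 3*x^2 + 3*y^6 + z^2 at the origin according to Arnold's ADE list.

A5

The Hessian of f at 0 is [[6, 0, 0], [0, 0, 0], [0, 0, 2]] with rank 2, so corank 1. A Groebner basis of the Jacobian ideal J(f) in C{x,y,z} is {y^5, x, z}; counting standard monomials gives mu = 5. Corank 1: A-series; mu = 5 gives A_5.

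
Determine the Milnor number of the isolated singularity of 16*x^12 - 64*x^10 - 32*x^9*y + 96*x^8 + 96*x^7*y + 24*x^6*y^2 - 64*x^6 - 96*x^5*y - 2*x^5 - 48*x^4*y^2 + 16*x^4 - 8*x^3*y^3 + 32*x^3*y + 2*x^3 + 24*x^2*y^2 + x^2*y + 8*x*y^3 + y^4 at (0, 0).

5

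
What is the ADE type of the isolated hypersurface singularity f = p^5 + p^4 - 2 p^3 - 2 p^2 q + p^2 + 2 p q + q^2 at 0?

The Hessian of f at 0 has rank 1. Corank 1: A-series; mu = 4 gives A_4.

A_{4}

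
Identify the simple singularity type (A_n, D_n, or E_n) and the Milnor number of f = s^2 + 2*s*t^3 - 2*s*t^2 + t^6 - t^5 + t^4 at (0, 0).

The Hessian of f at 0 has rank 1. Corank 1: A-series; mu = 4 gives A_4.

Type A4, Milnor number mu = 4.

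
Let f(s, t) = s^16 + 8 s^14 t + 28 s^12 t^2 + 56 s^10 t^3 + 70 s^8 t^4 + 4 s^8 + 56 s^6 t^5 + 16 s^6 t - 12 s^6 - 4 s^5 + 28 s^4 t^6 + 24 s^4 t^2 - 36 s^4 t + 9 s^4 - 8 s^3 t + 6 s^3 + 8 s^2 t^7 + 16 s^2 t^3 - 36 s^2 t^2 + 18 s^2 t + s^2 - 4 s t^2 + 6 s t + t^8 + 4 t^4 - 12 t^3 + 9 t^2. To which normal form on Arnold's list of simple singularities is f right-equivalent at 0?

The Hessian of f at 0 has rank 1. Corank 1: A-series; mu = 7 gives A_7.

A_{7}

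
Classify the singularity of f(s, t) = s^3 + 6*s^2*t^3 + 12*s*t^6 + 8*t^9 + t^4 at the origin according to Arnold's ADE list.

E6

The Hessian of f at 0 has rank 0. Corank 2; j^3 = s^3 is a perfect cube, so E-series; the 4-jet and mu = 6 give E_6.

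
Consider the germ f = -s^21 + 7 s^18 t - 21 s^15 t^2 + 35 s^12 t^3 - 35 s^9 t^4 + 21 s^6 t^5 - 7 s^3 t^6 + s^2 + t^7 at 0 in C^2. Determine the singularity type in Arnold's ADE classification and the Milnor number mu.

Type A6, Milnor number mu = 6.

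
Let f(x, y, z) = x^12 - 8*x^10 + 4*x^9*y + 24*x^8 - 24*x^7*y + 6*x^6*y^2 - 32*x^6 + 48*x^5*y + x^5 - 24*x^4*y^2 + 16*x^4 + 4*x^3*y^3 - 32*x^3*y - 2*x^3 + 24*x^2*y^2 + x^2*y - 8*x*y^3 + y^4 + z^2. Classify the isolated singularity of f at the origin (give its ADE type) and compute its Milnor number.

Type D_5, Milnor number mu = 5.

The Hessian of f at 0 has rank 1. Corank 2; j^3 = -x^2*(2*x - y) has shape L^2 M (L != M), so D-series; mu = 5 gives D_5.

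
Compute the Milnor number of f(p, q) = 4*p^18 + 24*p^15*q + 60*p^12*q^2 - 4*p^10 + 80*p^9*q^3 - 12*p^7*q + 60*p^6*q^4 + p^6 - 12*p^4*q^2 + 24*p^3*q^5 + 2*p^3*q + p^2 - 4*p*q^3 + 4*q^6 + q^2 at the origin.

1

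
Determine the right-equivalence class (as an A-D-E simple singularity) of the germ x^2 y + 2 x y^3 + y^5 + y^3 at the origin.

D_4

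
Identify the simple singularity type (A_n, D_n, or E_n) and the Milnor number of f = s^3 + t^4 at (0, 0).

Type E6, Milnor number mu = 6.

The Hessian of f at 0 has rank 0. Corank 2; j^3 = s^3 is a perfect cube, so E-series; the 4-jet and mu = 6 give E_6.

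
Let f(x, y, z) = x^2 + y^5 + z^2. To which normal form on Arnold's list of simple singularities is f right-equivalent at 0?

A_4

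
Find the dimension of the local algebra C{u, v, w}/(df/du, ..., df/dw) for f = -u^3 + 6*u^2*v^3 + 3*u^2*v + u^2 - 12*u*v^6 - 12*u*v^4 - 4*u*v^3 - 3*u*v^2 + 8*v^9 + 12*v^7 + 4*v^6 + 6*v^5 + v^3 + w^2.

The Hessian of f at 0 has rank 2. Corank 1: A-series; mu = 2 gives A_2.

2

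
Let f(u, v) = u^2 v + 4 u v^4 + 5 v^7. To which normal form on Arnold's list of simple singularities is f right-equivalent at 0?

The Hessian of f at 0 is [[0, 0], [0, 0]] with rank 0, so corank 2. A Groebner basis of the Jacobian ideal J(f) in C{u,v} is {-2*u^2/3 + u*v^3, u*v/2 + v^4, u^3, u^2*v}; counting standard monomials gives mu = 8. Corank 2; j^3 = u^2*v has shape L^2 M (L != M), so D-series; mu = 8 gives D_8.

D_8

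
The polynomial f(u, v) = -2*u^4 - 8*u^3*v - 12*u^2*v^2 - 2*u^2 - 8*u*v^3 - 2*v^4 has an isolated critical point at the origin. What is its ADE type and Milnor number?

The Hessian of f at 0 is [[-4, 0], [0, 0]] with rank 1, so corank 1. A Groebner basis of the Jacobian ideal J(f) in C{u,v} is {v^3, u}; counting standard monomials gives mu = 3. Corank 1: A-series; mu = 3 gives A_3.

Type A_{3}, Milnor number mu = 3.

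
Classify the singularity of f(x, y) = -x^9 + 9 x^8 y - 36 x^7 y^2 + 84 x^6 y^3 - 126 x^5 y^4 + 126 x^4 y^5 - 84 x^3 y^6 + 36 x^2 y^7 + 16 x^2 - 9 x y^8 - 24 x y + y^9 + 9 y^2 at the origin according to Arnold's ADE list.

A_8

The Hessian of f at 0 is [[32, -24], [-24, 18]] with rank 1, so corank 1. A Groebner basis of the Jacobian ideal J(f) in C{x,y} is {y^8, x - 3*y/4}; counting standard monomials gives mu = 8. Corank 1: A-series; mu = 8 gives A_8.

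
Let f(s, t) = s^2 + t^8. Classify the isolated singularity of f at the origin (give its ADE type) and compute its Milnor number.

Type A7, Milnor number mu = 7.

The Hessian of f at 0 has rank 1. Corank 1: A-series; mu = 7 gives A_7.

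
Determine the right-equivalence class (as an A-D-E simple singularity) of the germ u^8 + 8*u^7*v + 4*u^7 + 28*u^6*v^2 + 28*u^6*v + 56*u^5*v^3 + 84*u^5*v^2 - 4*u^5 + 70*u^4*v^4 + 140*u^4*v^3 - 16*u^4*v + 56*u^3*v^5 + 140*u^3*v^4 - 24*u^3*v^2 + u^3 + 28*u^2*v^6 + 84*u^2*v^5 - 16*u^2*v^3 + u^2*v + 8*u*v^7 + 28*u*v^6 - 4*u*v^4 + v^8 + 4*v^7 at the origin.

D9

The Hessian of f at 0 has rank 0. Corank 2; j^3 = u^2*(u + v) has shape L^2 M (L != M), so D-series; mu = 9 gives D_9.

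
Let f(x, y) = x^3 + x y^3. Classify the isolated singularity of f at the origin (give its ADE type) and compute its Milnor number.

Type E_{7}, Milnor number mu = 7.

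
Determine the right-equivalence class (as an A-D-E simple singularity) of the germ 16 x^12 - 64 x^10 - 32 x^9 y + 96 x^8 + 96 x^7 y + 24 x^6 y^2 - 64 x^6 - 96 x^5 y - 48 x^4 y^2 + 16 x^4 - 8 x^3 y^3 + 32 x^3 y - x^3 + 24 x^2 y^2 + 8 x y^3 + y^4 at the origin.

E_{6}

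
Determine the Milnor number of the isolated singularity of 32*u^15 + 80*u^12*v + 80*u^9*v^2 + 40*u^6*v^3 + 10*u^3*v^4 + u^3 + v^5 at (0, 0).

8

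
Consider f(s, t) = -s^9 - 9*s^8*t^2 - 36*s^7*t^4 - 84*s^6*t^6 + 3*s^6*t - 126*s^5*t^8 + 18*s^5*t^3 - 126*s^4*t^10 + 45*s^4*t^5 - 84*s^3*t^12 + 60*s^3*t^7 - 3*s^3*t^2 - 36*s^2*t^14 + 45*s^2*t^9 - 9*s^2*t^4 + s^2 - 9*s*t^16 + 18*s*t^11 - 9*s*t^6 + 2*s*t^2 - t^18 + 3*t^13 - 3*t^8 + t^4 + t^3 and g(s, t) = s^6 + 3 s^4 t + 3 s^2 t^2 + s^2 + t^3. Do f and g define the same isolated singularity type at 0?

Yes.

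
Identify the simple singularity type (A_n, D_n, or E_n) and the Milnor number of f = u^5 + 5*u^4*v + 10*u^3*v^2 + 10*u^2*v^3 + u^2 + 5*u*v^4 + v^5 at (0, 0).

Type A_{4}, Milnor number mu = 4.

The Hessian of f at 0 has rank 1. Corank 1: A-series; mu = 4 gives A_4.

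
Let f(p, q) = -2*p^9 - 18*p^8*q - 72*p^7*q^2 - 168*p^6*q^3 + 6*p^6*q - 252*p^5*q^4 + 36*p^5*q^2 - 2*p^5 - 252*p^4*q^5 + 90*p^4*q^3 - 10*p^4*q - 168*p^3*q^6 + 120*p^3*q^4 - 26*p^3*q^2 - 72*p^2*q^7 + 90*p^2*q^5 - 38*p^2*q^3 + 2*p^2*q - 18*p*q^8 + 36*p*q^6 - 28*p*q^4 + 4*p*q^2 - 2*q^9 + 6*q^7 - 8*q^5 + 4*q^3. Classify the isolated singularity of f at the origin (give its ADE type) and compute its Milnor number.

Type D_4, Milnor number mu = 4.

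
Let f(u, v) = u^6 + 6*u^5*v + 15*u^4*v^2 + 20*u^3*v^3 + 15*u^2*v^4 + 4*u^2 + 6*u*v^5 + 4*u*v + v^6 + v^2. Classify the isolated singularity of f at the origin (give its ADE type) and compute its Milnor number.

Type A_{5}, Milnor number mu = 5.

The Hessian of f at 0 has rank 1. Corank 1: A-series; mu = 5 gives A_5.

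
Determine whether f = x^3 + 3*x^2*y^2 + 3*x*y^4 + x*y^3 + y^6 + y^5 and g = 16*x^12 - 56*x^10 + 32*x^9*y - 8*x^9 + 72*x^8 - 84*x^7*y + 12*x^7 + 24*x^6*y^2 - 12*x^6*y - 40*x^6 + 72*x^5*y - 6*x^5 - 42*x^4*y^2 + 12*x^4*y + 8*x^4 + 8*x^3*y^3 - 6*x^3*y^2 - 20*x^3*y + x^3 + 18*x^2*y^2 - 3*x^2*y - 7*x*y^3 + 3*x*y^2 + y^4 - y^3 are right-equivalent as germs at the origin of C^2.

The Hessian of f at 0 is [[0, 0], [0, 0]] with rank 0, so corank 2. A Groebner basis of the Jacobian ideal J(f) in C{x,y} is {-x^2 + y^4 - y^3/3, x^3, x^2*y + x^2/3 + y^3/9, x^2 + x*y^2 + y^3/3}; counting standard monomials gives mu = 7. Corank 2; j^3 = x^3 is a perfect cube, so E-series; the 4-jet and mu = 7 give E_7. The Hessian of g at 0 is [[0, 0], [0, 0]] with rank 0, so corank 2. A Groebner basis of the Jacobian ideal J(g) in C{x,y} is {3*x^2/4 - 3*x*y/2 + y^4 + y^3/4 + 3*y^2/4, x^3 + 9*x^2/4 - 9*x*y/2 - y^3/4 + 9*y^2/4, x^2*y + 7*x^2/4 - 7*x*y/2 - 5*y^3/12 + 7*y^2/4, x^2 + x*y^2 - 2*x*y - 2*y^3/3 + y^2}; counting standard monomials gives mu = 7. Corank 2; j^3 = (x - y)^3 is a perfect cube, so E-series; the 4-jet and mu = 7 give E_7. Both have type E_7, hence right-equivalent.

Yes.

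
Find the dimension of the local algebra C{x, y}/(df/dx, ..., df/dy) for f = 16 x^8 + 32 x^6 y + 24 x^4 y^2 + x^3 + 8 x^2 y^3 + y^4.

6

The Hessian of f at 0 is [[0, 0], [0, 0]] with rank 0, so corank 2. A Groebner basis of the Jacobian ideal J(f) in C{x,y} is {y^3, x^2}; counting standard monomials gives mu = 6. Corank 2; j^3 = x^3 is a perfect cube, so E-series; the 4-jet and mu = 6 give E_6.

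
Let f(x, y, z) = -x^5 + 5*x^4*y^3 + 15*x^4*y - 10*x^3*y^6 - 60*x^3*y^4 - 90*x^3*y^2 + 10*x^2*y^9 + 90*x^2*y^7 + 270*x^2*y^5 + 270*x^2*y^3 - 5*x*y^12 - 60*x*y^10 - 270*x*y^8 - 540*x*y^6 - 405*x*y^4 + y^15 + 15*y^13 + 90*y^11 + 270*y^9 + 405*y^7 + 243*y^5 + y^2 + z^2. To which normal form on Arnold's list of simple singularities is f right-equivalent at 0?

The Hessian of f at 0 is [[0, 0, 0], [0, 2, 0], [0, 0, 2]] with rank 2, so corank 1. A Groebner basis of the Jacobian ideal J(f) in C{x,y,z} is {x^4, y, z}; counting standard monomials gives mu = 4. Corank 1: A-series; mu = 4 gives A_4.

A_{4}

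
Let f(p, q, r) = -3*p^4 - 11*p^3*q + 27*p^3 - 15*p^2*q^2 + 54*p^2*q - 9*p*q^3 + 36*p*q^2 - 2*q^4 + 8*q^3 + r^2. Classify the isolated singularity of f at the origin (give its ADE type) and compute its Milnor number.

The Hessian of f at 0 has rank 1. Corank 2; j^3 = (3*p + 2*q)^3 is a perfect cube, so E-series; the 4-jet and mu = 7 give E_7.

Type E_{7}, Milnor number mu = 7.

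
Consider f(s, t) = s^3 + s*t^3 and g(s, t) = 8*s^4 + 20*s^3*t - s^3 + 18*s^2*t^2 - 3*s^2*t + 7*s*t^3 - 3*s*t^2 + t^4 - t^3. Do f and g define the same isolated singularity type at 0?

Yes.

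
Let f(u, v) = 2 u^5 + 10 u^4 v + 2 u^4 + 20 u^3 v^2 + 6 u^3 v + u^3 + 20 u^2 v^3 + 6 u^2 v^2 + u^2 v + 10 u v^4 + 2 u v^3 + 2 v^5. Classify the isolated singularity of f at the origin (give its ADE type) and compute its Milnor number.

Type D6, Milnor number mu = 6.

The Hessian of f at 0 has rank 0. Corank 2; j^3 = u^2*(u + v) has shape L^2 M (L != M), so D-series; mu = 6 gives D_6.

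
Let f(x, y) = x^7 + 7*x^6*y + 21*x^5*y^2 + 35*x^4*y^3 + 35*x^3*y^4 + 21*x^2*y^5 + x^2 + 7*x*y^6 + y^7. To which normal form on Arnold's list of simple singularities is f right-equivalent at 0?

A6

The Hessian of f at 0 is [[2, 0], [0, 0]] with rank 1, so corank 1. A Groebner basis of the Jacobian ideal J(f) in C{x,y} is {y^6, x}; counting standard monomials gives mu = 6. Corank 1: A-series; mu = 6 gives A_6.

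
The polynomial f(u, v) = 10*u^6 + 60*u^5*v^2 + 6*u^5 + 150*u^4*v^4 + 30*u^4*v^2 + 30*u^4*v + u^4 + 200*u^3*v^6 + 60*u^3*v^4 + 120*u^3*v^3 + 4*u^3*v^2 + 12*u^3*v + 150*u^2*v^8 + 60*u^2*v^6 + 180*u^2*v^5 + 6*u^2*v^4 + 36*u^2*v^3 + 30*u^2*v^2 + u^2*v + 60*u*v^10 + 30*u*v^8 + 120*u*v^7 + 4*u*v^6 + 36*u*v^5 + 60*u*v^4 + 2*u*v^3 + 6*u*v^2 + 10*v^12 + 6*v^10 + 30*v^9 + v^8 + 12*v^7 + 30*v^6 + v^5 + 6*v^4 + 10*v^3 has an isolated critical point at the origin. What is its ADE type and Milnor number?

Type D4, Milnor number mu = 4.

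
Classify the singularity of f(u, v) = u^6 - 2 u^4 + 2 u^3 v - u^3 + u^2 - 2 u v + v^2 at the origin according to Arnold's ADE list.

The Hessian of f at 0 has rank 1. Corank 1: A-series; mu = 2 gives A_2.

A2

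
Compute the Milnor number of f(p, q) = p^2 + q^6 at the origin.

The Hessian of f at 0 is [[2, 0], [0, 0]] with rank 1, so corank 1. A Groebner basis of the Jacobian ideal J(f) in C{p,q} is {q^5, p}; counting standard monomials gives mu = 5. Corank 1: A-series; mu = 5 gives A_5.

5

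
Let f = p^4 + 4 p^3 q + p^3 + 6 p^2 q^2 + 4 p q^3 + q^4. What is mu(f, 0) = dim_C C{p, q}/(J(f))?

6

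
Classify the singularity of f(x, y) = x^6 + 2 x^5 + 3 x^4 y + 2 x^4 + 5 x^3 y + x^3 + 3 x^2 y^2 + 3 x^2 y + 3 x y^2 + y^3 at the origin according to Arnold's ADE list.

E_7

The Hessian of f at 0 has rank 0. Corank 2; j^3 = (x + y)^3 is a perfect cube, so E-series; the 4-jet and mu = 7 give E_7.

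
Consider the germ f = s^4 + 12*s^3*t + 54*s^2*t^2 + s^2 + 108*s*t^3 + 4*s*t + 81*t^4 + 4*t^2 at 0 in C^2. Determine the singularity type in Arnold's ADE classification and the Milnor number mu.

Type A_{3}, Milnor number mu = 3.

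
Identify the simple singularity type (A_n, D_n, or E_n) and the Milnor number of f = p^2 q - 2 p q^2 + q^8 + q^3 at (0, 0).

The Hessian of f at 0 has rank 0. Corank 2; j^3 = q*(p - q)^2 has shape L^2 M (L != M), so D-series; mu = 9 gives D_9.

Type D9, Milnor number mu = 9.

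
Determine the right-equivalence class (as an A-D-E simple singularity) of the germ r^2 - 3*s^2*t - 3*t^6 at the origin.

D_7

The Hessian of f at 0 is [[0, 0, 0], [0, 0, 0], [0, 0, 2]] with rank 1, so corank 2. A Groebner basis of the Jacobian ideal J(f) in C{s,t,r} is {s^2/6 + t^5, s^3, s*t, r}; counting standard monomials gives mu = 7. Corank 2; j^3 = -3*s^2*t has shape L^2 M (L != M), so D-series; mu = 7 gives D_7.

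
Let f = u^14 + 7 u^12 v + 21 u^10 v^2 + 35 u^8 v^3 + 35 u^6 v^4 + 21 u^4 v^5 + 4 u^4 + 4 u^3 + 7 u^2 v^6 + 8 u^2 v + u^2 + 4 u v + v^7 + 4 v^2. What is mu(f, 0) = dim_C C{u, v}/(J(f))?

6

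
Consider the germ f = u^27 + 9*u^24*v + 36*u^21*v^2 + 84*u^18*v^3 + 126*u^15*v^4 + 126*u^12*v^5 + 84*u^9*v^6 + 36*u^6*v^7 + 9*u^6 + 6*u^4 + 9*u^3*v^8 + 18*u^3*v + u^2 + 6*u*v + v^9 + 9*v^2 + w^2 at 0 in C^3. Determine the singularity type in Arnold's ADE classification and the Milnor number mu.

The Hessian of f at 0 has rank 2. Corank 1: A-series; mu = 8 gives A_8.

Type A_8, Milnor number mu = 8.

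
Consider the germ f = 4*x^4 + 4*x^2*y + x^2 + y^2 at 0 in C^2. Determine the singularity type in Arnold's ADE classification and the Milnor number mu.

Type A1, Milnor number mu = 1.

The Hessian of f at 0 is [[2, 0], [0, 2]] with rank 2, so corank 0. A Groebner basis of the Jacobian ideal J(f) in C{x,y} is {x, y}; counting standard monomials gives mu = 1. Corank 0: nondegenerate Morse point, so A_1.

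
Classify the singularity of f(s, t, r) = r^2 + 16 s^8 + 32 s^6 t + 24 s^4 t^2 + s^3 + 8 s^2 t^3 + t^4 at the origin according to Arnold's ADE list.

E6

The Hessian of f at 0 is [[0, 0, 0], [0, 0, 0], [0, 0, 2]] with rank 1, so corank 2. A Groebner basis of the Jacobian ideal J(f) in C{s,t,r} is {t^3, s^2, r}; counting standard monomials gives mu = 6. Corank 2; j^3 = s^3 is a perfect cube, so E-series; the 4-jet and mu = 6 give E_6.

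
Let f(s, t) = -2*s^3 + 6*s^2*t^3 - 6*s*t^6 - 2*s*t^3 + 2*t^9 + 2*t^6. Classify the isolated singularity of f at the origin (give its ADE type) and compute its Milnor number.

The Hessian of f at 0 has rank 0. Corank 2; j^3 = -2*s^3 is a perfect cube, so E-series; the 4-jet and mu = 7 give E_7.

Type E_{7}, Milnor number mu = 7.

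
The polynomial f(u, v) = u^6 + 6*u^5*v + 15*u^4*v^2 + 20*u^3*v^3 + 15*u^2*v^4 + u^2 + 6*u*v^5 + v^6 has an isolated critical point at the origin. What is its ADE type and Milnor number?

Type A5, Milnor number mu = 5.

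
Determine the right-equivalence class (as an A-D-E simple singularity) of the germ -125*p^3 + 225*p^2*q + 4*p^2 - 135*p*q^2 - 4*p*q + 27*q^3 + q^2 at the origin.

The Hessian of f at 0 has rank 1. Corank 1: A-series; mu = 2 gives A_2.

A_{2}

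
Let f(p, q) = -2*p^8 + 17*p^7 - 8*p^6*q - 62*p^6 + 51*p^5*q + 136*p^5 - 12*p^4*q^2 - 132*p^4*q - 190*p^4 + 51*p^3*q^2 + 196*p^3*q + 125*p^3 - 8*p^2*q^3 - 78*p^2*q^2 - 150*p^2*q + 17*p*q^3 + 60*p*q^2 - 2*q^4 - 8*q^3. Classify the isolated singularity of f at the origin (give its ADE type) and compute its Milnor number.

Type E_{7}, Milnor number mu = 7.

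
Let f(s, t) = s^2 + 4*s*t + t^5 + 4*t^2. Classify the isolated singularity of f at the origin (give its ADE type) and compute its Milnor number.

Type A_4, Milnor number mu = 4.

The Hessian of f at 0 has rank 1. Corank 1: A-series; mu = 4 gives A_4.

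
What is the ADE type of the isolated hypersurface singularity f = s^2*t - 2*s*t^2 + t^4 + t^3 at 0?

D_{5}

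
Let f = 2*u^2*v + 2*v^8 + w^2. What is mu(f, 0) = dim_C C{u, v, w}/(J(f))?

The Hessian of f at 0 has rank 1. Corank 2; j^3 = 2*u^2*v has shape L^2 M (L != M), so D-series; mu = 9 gives D_9.

9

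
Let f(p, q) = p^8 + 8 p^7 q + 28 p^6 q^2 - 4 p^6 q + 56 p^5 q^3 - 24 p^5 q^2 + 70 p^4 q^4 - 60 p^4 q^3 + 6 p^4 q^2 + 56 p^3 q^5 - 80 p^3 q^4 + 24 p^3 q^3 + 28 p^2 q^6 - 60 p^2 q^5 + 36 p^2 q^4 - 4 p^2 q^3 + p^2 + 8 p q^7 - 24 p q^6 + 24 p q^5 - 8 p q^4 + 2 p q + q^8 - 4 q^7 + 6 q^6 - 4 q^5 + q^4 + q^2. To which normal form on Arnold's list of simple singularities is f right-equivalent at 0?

A_{3}

The Hessian of f at 0 has rank 1. Corank 1: A-series; mu = 3 gives A_3.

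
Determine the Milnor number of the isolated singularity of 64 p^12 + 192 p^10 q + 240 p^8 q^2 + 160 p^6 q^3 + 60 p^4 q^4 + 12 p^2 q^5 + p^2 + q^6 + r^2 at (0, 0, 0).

5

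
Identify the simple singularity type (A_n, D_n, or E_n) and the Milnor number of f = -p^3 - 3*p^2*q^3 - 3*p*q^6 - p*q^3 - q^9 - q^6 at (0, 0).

Type E_{7}, Milnor number mu = 7.

The Hessian of f at 0 has rank 0. Corank 2; j^3 = -p^3 is a perfect cube, so E-series; the 4-jet and mu = 7 give E_7.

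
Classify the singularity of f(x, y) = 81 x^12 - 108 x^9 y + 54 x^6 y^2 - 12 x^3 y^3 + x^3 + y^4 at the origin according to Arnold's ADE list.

E_{6}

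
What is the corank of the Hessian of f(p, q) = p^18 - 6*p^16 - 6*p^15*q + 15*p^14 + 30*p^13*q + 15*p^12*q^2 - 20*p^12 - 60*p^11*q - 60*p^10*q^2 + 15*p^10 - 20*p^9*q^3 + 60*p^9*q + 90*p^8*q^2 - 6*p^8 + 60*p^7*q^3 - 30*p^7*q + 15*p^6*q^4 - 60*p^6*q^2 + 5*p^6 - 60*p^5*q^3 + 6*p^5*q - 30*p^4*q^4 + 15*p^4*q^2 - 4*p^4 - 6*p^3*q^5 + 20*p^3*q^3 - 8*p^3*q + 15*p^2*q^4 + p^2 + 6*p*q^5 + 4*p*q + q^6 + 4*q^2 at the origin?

1

Hessian at 0 has rank 1.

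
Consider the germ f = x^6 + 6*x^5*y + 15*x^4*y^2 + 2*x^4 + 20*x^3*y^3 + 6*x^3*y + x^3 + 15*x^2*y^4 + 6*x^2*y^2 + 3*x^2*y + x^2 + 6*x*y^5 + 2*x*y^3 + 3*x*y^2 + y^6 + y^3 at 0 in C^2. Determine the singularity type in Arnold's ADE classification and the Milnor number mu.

Type A_{2}, Milnor number mu = 2.

The Hessian of f at 0 has rank 1. Corank 1: A-series; mu = 2 gives A_2.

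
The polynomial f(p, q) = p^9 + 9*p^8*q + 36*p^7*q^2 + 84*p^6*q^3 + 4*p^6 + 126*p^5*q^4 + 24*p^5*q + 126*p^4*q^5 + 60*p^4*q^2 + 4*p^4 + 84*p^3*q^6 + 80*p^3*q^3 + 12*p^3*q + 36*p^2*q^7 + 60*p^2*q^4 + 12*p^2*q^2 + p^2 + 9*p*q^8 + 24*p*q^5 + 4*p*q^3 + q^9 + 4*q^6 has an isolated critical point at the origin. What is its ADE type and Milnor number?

Type A8, Milnor number mu = 8.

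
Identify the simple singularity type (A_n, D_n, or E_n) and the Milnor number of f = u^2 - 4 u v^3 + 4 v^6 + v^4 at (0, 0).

Type A3, Milnor number mu = 3.

The Hessian of f at 0 has rank 1. Corank 1: A-series; mu = 3 gives A_3.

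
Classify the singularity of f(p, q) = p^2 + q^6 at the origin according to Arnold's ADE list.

A_{5}

The Hessian of f at 0 has rank 1. Corank 1: A-series; mu = 5 gives A_5.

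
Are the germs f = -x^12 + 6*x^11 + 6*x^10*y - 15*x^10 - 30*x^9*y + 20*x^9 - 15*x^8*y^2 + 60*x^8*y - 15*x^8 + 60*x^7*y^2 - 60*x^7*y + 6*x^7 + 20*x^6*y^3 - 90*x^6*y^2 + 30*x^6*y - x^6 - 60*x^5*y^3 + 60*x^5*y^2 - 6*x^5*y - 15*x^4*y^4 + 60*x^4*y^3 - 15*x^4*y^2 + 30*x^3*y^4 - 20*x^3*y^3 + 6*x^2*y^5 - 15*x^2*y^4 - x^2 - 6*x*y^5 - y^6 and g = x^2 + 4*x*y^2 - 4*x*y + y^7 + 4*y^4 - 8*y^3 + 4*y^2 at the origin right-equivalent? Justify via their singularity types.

No.

The Hessian of f at 0 is [[-2, 0], [0, 0]] with rank 1, so corank 1. A Groebner basis of the Jacobian ideal J(f) in C{x,y} is {y^5, x}; counting standard monomials gives mu = 5. Corank 1: A-series; mu = 5 gives A_5. The Hessian of g at 0 is [[2, -4], [-4, 8]] with rank 1, so corank 1. A Groebner basis of the Jacobian ideal J(g) in C{x,y} is {x^3 - 6*x^2*y - 6*x^2 + 16*x*y + 4*x - 8*y, x/2 + y^2 - y}; counting standard monomials gives mu = 6. Corank 1: A-series; mu = 6 gives A_6. f is A_5 but g is A_6, hence not right-equivalent.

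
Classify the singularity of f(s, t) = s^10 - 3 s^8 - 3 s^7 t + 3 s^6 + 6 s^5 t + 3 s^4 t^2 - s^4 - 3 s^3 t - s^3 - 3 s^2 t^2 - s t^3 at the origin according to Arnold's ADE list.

E7

The Hessian of f at 0 has rank 0. Corank 2; j^3 = -s^3 is a perfect cube, so E-series; the 4-jet and mu = 7 give E_7.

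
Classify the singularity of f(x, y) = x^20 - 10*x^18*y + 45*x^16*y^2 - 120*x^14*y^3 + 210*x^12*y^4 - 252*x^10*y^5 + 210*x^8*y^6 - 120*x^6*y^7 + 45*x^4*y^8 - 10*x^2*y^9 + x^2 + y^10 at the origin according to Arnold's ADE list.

A_9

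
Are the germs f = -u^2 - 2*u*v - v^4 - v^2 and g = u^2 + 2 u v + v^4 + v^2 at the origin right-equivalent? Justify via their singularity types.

Yes.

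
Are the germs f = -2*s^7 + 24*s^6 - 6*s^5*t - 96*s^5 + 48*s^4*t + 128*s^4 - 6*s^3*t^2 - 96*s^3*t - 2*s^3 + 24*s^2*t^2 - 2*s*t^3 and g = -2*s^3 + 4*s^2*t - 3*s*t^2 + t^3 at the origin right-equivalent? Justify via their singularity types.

The Hessian of f at 0 has rank 0. Corank 2; j^3 = -2*s^3 is a perfect cube, so E-series; the 4-jet and mu = 7 give E_7. The Hessian of g at 0 has rank 0. Corank 2; j^3 = -(s - t)*(2*s^2 - 2*s*t + t^2) splits into three distinct lines over C (the quadratic factor has nonzero discriminant), so D_4. f is E_7 but g is D_4, hence not right-equivalent.

No.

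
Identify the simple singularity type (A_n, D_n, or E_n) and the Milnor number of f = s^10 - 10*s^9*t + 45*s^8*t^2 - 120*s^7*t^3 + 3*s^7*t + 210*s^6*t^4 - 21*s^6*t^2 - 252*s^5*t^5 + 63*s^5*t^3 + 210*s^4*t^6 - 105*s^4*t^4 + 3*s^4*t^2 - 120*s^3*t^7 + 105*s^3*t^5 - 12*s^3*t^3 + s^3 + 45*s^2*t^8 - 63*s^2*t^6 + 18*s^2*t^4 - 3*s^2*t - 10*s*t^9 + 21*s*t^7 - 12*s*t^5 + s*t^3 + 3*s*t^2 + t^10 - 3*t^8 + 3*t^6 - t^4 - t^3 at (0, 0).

Type E_{7}, Milnor number mu = 7.

The Hessian of f at 0 is [[0, 0], [0, 0]] with rank 0, so corank 2. A Groebner basis of the Jacobian ideal J(f) in C{s,t} is {s^3 - 3*s^2*t - 6*s^2 + 12*s*t - 6*t^2, 3*s^2 + s*t^2 - 6*s*t + 3*t^2, 3*s^2 - 6*s*t + t^3 + 3*t^2}; counting standard monomials gives mu = 7. Corank 2; j^3 = (s - t)^3 is a perfect cube, so E-series; the 4-jet and mu = 7 give E_7.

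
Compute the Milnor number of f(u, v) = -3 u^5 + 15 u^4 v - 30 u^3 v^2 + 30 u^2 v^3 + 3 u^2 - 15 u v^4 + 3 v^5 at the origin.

4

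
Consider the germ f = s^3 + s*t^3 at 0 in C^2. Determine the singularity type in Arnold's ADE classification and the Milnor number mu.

Type E_7, Milnor number mu = 7.

The Hessian of f at 0 has rank 0. Corank 2; j^3 = s^3 is a perfect cube, so E-series; the 4-jet and mu = 7 give E_7.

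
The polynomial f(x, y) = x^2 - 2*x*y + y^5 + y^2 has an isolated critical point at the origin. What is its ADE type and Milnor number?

Type A_4, Milnor number mu = 4.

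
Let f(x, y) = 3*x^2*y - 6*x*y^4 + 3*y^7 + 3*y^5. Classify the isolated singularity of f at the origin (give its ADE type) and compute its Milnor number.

Type D_6, Milnor number mu = 6.

The Hessian of f at 0 is [[0, 0], [0, 0]] with rank 0, so corank 2. A Groebner basis of the Jacobian ideal J(f) in C{x,y} is {-x*y + y^4, x*y^2, x^2 + 5*x*y}; counting standard monomials gives mu = 6. Corank 2; j^3 = 3*x^2*y has shape L^2 M (L != M), so D-series; mu = 6 gives D_6.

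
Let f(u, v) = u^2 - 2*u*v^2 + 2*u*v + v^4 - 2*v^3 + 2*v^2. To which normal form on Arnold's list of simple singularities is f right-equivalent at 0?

A_{1}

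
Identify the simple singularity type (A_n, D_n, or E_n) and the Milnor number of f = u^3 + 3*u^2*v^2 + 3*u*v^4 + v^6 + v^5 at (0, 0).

Type E_8, Milnor number mu = 8.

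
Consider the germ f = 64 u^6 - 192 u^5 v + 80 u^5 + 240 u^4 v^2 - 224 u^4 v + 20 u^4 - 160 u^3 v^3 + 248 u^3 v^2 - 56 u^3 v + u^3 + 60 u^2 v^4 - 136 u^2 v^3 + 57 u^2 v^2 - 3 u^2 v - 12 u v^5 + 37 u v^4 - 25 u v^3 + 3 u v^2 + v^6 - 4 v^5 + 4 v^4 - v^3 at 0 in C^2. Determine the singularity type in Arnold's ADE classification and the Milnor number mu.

Type E_{7}, Milnor number mu = 7.

The Hessian of f at 0 is [[0, 0], [0, 0]] with rank 0, so corank 2. A Groebner basis of the Jacobian ideal J(f) in C{u,v} is {-3*u^2/5 + 6*u*v/5 + v^4 - v^3/5 - 3*v^2/5, u^3 - v^3, u^2*v - u^2/5 + 2*u*v/5 - 16*v^3/15 - v^2/5, -u^2/5 + u*v^2 + 2*u*v/5 - 16*v^3/15 - v^2/5}; counting standard monomials gives mu = 7. Corank 2; j^3 = (u - v)^3 is a perfect cube, so E-series; the 4-jet and mu = 7 give E_7.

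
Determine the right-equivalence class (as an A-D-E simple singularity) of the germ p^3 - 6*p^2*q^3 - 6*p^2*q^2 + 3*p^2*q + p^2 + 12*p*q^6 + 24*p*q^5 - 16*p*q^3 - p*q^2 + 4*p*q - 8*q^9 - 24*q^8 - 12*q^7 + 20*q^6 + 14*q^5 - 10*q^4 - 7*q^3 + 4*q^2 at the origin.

A_2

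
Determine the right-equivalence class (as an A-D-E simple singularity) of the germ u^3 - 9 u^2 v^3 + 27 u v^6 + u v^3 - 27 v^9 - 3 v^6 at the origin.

E_7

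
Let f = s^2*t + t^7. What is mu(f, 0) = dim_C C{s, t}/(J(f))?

8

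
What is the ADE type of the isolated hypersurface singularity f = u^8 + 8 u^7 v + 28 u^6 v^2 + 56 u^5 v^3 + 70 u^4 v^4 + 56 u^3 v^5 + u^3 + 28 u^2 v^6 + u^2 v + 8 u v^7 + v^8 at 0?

D_9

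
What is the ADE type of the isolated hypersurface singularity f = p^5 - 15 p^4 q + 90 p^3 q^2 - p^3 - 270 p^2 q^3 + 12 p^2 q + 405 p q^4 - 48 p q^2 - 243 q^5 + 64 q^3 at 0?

E_8

The Hessian of f at 0 has rank 0. Corank 2; j^3 = -(p - 4*q)^3 is a perfect cube, so E-series; the 5-jet and mu = 8 give E_8.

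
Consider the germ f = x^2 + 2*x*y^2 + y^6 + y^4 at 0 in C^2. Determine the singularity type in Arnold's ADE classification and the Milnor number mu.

Type A_{5}, Milnor number mu = 5.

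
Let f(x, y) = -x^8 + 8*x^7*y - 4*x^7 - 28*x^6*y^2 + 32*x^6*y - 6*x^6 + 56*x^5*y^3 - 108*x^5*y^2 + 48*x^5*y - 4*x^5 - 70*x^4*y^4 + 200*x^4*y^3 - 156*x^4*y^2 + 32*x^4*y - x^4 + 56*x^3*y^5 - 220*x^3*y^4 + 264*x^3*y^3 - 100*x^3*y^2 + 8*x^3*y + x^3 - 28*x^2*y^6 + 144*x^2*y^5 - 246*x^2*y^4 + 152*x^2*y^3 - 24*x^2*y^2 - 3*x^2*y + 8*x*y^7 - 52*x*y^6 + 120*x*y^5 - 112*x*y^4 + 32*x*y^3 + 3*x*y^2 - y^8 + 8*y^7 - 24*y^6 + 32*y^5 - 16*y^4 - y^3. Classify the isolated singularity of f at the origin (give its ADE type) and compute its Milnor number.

Type E_6, Milnor number mu = 6.

The Hessian of f at 0 is [[0, 0], [0, 0]] with rank 0, so corank 2. A Groebner basis of the Jacobian ideal J(f) in C{x,y} is {y^4, x*y^2 - 4*y^3/3, x^2 - 2*x*y + y^2}; counting standard monomials gives mu = 6. Corank 2; j^3 = (x - y)^3 is a perfect cube, so E-series; the 4-jet and mu = 6 give E_6.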